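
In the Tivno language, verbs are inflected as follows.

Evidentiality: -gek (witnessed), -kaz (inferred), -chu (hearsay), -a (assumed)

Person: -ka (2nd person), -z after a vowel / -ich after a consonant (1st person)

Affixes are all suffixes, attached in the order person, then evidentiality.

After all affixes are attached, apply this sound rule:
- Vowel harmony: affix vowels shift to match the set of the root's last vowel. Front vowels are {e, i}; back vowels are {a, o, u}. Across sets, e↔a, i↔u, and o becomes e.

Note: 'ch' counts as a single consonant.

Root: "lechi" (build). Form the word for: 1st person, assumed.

lechize

Attach person 1st person -z (after vowel 'i') → lechiz.
Attach evidentiality assumed -a → lechiza.
Apply vowel harmony: lechiza → lechize.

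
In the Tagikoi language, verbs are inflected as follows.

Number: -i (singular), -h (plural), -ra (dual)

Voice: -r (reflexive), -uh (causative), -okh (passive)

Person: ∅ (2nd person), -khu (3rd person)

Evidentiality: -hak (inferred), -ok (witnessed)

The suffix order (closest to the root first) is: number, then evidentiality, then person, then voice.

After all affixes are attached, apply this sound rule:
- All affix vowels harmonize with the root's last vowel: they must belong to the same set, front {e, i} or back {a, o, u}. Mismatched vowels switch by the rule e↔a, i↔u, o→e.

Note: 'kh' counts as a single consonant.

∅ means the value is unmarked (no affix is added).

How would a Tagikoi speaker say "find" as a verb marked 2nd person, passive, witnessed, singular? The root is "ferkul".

ferkuluokokh

Attach number singular -i → ferkuli.
Attach evidentiality witnessed -ok → ferkuliok.
person = 2nd person: zero marking, form stays ferkuliok.
Attach voice passive -okh → ferkuliokokh.
Apply vowel harmony: ferkuliokokh → ferkuluokokh.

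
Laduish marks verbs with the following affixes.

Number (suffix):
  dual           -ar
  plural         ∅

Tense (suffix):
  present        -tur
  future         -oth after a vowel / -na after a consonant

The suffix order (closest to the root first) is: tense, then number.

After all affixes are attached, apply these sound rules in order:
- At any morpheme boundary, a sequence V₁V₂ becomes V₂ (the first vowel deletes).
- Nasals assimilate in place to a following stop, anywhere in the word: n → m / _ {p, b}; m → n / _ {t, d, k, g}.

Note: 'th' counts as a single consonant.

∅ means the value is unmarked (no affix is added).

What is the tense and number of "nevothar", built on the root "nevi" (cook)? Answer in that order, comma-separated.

Segment: nevi-oth-ar.
tense: -oth/na → future.
number: -ar → dual.

future, dual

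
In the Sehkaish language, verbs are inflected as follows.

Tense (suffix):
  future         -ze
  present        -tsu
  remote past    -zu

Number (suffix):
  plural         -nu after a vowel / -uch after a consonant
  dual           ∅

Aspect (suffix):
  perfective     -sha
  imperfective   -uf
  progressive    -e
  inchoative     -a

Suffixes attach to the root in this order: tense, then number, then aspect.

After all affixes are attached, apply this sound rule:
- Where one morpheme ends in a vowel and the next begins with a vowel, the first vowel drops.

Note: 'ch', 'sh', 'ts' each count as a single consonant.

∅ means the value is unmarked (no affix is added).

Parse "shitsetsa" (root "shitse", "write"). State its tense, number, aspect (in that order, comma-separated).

Segment: shitse-tsu-a.
tense: -tsu → present.
number: ∅ → dual.
aspect: -a → inchoative.

present, dual, inchoative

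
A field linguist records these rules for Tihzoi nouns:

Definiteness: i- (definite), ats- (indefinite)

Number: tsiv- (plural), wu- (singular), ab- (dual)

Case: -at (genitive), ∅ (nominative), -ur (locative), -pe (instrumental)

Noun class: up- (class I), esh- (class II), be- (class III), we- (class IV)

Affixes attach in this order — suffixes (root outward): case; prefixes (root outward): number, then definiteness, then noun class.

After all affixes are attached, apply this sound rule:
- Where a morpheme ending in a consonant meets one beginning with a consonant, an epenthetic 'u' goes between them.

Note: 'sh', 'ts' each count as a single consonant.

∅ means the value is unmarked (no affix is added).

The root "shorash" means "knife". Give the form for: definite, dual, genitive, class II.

eshiabushorashat

Attach case genitive -at → shorashat.
Attach number dual ab- → abshorashat.
Attach definiteness definite i- → iabshorashat.
Attach noun class class II esh- → eshiabshorashat.
Apply epenthesis: eshiabshorashat → eshiabushorashat.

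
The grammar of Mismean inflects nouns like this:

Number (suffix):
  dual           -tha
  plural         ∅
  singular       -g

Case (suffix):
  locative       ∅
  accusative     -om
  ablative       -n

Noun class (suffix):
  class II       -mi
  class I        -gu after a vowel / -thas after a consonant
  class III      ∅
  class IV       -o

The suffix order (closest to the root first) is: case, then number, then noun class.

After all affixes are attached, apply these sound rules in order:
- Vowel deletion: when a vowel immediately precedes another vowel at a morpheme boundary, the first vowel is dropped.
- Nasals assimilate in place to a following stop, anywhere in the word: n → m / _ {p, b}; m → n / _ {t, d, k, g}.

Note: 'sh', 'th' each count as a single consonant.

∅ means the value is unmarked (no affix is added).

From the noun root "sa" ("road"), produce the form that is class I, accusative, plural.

somthas

Attach case accusative -om → saom.
number = plural: zero marking, form stays saom.
Attach noun class class I -thas (after consonant 'm') → saomthas.
Apply vowel deletion: saomthas → somthas.
Nasal assimilation: no change.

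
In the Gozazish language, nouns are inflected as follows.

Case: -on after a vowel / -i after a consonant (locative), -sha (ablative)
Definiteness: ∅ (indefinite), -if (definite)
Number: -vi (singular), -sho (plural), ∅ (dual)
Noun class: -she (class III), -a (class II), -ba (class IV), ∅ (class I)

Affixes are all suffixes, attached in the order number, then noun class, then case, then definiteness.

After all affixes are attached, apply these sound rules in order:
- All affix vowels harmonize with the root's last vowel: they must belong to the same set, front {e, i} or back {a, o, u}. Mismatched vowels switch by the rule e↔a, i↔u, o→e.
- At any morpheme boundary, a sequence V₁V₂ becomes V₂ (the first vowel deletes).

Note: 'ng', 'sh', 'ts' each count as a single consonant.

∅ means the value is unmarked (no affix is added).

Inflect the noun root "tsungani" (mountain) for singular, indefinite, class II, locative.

Attach number singular -vi → tsunganivi.
Attach noun class class II -a → tsunganivia.
Attach case locative -on (after vowel 'a') → tsunganiviaon.
definiteness = indefinite: zero marking, form stays tsunganiviaon.
Apply vowel harmony: tsunganiviaon → tsunganivieen.
Apply vowel deletion: tsunganivieen → tsunganiven.

tsunganiven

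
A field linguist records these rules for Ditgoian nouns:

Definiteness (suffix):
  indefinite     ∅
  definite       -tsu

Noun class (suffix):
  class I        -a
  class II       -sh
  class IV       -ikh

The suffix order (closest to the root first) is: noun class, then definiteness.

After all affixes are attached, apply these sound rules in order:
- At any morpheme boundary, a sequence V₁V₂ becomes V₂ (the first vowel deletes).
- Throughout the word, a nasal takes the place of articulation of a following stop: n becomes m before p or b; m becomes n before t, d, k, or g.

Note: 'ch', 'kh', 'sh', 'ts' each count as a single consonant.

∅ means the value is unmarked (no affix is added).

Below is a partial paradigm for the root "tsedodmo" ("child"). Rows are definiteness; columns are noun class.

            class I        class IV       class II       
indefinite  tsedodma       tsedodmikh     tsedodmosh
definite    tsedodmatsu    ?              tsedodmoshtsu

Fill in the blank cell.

Attach noun class class IV -ikh → tsedodmoikh.
Attach definiteness definite -tsu → tsedodmoikhtsu.
Apply vowel deletion: tsedodmoikhtsu → tsedodmikhtsu.
Nasal assimilation: no change.

tsedodmikhtsu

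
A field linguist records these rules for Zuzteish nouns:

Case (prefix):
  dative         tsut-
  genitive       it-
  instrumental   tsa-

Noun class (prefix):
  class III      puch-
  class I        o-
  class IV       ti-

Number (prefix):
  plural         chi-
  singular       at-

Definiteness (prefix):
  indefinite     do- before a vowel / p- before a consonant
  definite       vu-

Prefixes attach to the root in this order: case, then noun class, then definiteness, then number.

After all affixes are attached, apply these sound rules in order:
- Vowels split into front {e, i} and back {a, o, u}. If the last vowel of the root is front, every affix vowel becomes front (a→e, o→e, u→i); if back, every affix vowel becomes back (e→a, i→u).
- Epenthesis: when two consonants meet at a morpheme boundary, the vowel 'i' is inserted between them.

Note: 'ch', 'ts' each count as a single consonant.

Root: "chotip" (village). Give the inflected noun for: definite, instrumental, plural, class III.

chivipichitsechotip

Attach case instrumental tsa- → tsachotip.
Attach noun class class III puch- → puchtsachotip.
Attach definiteness definite vu- → vupuchtsachotip.
Attach number plural chi- → chivupuchtsachotip.
Apply vowel harmony: chivupuchtsachotip → chivipichtsechotip.
Apply epenthesis: chivipichtsechotip → chivipichitsechotip.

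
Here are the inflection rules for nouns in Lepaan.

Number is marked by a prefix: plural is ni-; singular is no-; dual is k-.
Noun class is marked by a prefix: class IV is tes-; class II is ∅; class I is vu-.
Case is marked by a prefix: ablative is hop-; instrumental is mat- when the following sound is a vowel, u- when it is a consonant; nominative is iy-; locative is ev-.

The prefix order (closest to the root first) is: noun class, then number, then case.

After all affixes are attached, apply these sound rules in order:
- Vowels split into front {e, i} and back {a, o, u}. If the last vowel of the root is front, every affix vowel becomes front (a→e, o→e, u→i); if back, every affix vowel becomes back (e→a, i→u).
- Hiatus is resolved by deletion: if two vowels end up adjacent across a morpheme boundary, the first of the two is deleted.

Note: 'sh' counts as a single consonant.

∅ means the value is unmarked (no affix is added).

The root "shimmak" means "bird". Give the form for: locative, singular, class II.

avnoshimmak

noun class = class II: zero marking, form stays shimmak.
Attach number singular no- → noshimmak.
Attach case locative ev- → evnoshimmak.
Apply vowel harmony: evnoshimmak → avnoshimmak.
Vowel deletion: no change.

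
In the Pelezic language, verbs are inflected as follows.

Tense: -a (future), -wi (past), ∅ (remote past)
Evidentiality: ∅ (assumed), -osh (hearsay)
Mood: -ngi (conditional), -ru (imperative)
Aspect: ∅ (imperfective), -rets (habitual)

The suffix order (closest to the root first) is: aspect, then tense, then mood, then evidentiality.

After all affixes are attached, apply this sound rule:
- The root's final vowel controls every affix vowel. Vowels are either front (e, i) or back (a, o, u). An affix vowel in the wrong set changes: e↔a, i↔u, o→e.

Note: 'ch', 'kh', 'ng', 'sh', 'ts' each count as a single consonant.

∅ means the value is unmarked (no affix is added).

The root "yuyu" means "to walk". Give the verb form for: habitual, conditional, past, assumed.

Attach aspect habitual -rets → yuyurets.
Attach tense past -wi → yuyuretswi.
Attach mood conditional -ngi → yuyuretswingi.
evidentiality = assumed: zero marking, form stays yuyuretswingi.
Apply vowel harmony: yuyuretswingi → yuyuratswungu.

yuyuratswungu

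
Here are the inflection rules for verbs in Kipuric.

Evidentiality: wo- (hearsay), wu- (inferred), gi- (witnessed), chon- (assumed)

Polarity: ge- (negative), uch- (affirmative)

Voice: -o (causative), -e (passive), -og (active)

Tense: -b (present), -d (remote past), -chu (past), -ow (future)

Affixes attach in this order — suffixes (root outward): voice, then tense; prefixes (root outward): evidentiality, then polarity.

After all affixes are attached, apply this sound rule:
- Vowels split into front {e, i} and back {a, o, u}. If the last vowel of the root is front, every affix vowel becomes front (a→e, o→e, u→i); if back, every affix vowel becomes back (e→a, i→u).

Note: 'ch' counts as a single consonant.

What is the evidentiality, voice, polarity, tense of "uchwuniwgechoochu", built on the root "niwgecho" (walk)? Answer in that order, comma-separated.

inferred, causative, affirmative, past

Segment: uch-wu-niwgecho-o-chu.
evidentiality: wu- → inferred.
voice: -o → causative.
polarity: uch- → affirmative.
tense: -chu → past.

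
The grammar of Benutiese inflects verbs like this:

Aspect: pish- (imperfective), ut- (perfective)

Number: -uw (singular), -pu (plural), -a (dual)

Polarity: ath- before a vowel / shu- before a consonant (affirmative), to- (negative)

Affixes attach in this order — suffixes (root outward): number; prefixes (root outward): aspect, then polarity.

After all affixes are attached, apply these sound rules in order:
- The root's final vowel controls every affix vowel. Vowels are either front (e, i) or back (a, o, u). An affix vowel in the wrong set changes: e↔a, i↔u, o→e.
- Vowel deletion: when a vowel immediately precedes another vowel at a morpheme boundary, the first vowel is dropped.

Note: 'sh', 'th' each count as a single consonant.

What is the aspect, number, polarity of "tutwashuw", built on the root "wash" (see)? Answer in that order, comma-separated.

Segment: to-ut-wash-uw.
aspect: ut- → perfective.
number: -uw → singular.
polarity: to- → negative.

perfective, singular, negative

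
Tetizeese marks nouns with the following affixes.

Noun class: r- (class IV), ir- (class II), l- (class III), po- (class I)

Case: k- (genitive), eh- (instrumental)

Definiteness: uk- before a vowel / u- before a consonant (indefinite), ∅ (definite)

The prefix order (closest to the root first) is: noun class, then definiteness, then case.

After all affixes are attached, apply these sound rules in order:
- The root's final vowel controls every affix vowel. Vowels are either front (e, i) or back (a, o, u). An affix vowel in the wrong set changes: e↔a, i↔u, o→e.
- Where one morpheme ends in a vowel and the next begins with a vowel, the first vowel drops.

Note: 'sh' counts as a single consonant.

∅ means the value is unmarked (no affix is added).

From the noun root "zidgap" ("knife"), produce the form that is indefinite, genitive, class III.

kulzidgap

Attach noun class class III l- → lzidgap.
Attach definiteness indefinite u- (before consonant 'l') → ulzidgap.
Attach case genitive k- → kulzidgap.
Vowel harmony: no change.
Vowel deletion: no change.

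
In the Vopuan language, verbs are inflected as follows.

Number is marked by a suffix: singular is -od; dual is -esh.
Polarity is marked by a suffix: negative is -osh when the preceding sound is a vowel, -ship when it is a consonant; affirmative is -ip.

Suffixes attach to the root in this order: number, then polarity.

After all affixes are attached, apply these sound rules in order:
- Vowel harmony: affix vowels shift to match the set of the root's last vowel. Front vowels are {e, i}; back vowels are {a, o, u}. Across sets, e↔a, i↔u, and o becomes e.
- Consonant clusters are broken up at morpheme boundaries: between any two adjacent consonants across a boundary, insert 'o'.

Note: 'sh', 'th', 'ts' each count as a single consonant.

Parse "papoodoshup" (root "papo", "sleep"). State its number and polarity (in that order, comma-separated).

singular, negative

Segment: papo-od-ship.
number: -od → singular.
polarity: -osh/ship → negative.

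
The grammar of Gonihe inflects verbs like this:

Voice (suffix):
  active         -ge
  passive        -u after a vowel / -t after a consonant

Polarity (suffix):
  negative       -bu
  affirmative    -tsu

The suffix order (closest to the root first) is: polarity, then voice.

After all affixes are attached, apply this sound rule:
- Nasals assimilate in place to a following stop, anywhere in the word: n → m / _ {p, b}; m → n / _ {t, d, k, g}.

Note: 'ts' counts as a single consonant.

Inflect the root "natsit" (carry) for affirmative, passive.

Attach polarity affirmative -tsu → natsittsu.
Attach voice passive -u (after vowel 'u') → natsittsuu.
Nasal assimilation: no change.

natsittsuu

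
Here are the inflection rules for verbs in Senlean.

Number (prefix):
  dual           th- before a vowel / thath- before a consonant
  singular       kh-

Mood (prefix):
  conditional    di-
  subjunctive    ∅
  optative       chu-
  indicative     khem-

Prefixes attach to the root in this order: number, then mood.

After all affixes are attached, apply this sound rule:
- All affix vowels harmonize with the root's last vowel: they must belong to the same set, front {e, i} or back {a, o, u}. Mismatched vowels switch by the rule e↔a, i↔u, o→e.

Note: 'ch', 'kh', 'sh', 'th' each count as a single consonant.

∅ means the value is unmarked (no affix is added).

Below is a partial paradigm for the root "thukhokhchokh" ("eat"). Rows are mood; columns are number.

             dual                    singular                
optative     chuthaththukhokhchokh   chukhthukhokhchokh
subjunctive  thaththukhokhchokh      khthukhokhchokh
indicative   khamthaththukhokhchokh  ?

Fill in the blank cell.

Attach number singular kh- → khthukhokhchokh.
Attach mood indicative khem- → khemkhthukhokhchokh.
Apply vowel harmony: khemkhthukhokhchokh → khamkhthukhokhchokh.

khamkhthukhokhchokh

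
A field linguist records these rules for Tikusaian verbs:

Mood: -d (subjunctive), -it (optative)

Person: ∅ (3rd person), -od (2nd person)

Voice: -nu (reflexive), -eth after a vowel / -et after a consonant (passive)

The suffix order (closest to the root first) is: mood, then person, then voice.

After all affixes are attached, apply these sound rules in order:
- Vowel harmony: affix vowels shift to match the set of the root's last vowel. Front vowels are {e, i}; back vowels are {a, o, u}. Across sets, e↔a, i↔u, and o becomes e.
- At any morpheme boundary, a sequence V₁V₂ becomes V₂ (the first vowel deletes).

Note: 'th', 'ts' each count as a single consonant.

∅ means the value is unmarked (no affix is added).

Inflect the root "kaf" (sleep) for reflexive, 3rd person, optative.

Attach mood optative -it → kafit.
person = 3rd person: zero marking, form stays kafit.
Attach voice reflexive -nu → kafitnu.
Apply vowel harmony: kafitnu → kafutnu.
Vowel deletion: no change.

kafutnu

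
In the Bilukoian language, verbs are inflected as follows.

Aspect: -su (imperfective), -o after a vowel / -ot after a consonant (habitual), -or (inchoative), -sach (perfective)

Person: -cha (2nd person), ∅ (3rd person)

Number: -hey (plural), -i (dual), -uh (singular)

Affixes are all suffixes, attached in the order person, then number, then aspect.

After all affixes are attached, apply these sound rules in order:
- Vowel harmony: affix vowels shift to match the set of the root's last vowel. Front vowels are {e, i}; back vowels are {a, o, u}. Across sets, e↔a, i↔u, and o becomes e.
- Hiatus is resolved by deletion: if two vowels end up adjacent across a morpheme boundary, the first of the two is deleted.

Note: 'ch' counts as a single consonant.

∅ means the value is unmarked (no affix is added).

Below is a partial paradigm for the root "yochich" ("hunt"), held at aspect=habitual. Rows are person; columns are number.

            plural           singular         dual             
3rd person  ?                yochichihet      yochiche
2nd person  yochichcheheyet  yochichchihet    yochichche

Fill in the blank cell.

person = 3rd person: zero marking, form stays yochich.
Attach number plural -hey → yochichhey.
Attach aspect habitual -ot (after consonant 'y') → yochichheyot.
Apply vowel harmony: yochichheyot → yochichheyet.
Vowel deletion: no change.

yochichheyet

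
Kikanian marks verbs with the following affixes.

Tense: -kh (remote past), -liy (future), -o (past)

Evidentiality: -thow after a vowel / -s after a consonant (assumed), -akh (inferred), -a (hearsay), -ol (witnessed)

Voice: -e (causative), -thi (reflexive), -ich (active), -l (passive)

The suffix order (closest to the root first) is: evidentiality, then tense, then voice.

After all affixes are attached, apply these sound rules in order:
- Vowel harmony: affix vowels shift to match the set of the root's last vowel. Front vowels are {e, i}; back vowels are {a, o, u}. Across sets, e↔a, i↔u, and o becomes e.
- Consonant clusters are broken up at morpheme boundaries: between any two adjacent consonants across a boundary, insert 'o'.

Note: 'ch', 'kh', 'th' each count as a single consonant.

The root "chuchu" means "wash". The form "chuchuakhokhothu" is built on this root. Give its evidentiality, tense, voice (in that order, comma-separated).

Segment: chuchu-akh-kh-thi.
evidentiality: -akh → inferred.
tense: -kh → remote past.
voice: -thi → reflexive.

inferred, remote past, reflexive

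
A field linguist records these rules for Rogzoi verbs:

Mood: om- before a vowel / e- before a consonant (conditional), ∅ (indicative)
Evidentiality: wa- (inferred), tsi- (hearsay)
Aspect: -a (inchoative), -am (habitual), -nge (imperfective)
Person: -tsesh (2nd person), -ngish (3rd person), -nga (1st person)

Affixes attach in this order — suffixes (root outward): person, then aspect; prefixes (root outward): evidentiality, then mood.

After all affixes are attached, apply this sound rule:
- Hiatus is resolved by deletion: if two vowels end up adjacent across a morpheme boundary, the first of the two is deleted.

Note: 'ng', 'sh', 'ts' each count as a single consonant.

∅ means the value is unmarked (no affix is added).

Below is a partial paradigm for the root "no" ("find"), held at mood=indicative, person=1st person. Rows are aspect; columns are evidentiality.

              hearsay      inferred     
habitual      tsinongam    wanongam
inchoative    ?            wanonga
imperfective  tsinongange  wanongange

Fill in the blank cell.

Attach evidentiality hearsay tsi- → tsino.
mood = indicative: zero marking, form stays tsino.
Attach person 1st person -nga → tsinonga.
Attach aspect inchoative -a → tsinongaa.
Apply vowel deletion: tsinongaa → tsinonga.

tsinonga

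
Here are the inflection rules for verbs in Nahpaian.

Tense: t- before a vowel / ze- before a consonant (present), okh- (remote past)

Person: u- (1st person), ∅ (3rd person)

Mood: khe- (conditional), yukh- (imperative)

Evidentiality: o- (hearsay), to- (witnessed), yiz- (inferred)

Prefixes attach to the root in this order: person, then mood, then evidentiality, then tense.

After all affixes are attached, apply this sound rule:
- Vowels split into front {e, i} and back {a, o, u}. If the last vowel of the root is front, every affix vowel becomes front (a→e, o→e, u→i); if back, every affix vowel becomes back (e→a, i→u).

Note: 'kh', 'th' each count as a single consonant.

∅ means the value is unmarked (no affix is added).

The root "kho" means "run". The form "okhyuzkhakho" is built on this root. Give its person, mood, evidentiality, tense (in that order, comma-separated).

3rd person, conditional, inferred, remote past

Segment: okh-yiz-khe-kho.
person: ∅ → 3rd person.
mood: khe- → conditional.
evidentiality: yiz- → inferred.
tense: okh- → remote past.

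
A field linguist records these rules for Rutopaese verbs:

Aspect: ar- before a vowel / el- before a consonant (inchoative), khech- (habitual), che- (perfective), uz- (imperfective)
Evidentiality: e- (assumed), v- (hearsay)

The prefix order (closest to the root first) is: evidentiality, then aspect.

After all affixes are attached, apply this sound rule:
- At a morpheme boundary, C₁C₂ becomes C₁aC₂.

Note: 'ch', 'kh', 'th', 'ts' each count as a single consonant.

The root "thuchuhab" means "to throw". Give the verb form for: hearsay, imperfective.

Attach evidentiality hearsay v- → vthuchuhab.
Attach aspect imperfective uz- → uzvthuchuhab.
Apply epenthesis: uzvthuchuhab → uzavathuchuhab.

uzavathuchuhab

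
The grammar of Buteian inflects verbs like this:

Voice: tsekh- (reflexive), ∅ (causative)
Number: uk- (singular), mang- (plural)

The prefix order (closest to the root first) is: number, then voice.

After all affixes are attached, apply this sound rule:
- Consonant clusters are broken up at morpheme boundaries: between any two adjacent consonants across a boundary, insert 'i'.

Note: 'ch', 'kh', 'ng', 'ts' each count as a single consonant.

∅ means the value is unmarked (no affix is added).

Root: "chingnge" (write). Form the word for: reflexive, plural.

tsekhimangichingnge

Attach number plural mang- → mangchingnge.
Attach voice reflexive tsekh- → tsekhmangchingnge.
Apply epenthesis: tsekhmangchingnge → tsekhimangichingnge.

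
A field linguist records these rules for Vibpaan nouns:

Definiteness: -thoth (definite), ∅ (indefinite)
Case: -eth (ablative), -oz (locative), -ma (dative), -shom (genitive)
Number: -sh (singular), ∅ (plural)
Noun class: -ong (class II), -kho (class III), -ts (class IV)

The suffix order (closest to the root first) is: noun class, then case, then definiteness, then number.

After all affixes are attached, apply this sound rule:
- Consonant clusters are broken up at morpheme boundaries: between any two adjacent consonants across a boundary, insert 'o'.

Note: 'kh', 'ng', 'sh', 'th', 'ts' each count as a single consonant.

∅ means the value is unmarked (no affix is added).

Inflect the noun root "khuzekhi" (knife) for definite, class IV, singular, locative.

Attach noun class class IV -ts → khuzekhits.
Attach case locative -oz → khuzekhitsoz.
Attach definiteness definite -thoth → khuzekhitsozthoth.
Attach number singular -sh → khuzekhitsozthothsh.
Apply epenthesis: khuzekhitsozthothsh → khuzekhitsozothothosh.

khuzekhitsozothothosh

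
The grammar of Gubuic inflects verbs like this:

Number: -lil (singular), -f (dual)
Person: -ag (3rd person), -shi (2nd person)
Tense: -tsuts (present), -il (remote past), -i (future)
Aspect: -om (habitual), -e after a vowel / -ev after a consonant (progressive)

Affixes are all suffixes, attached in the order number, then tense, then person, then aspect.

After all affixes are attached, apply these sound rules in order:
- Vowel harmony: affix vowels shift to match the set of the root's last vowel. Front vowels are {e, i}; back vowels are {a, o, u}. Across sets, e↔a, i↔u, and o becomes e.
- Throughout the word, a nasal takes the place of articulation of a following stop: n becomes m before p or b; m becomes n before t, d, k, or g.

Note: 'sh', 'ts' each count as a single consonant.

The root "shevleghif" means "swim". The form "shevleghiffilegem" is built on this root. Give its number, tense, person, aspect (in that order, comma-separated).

dual, remote past, 3rd person, habitual

Segment: shevleghif-f-il-ag-om.
number: -f → dual.
tense: -il → remote past.
person: -ag → 3rd person.
aspect: -om → habitual.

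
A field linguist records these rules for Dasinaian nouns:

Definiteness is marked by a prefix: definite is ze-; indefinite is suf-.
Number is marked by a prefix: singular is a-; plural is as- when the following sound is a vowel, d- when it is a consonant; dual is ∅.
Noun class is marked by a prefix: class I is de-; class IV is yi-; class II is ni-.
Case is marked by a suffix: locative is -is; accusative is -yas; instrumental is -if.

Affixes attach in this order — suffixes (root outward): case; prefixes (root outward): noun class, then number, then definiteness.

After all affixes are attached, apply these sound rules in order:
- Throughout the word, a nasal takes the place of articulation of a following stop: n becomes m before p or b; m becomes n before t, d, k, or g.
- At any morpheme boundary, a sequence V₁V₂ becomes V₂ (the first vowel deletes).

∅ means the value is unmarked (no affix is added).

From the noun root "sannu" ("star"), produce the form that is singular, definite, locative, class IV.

zayisannis

Attach noun class class IV yi- → yisannu.
Attach number singular a- → ayisannu.
Attach case locative -is → ayisannuis.
Attach definiteness definite ze- → zeayisannuis.
Nasal assimilation: no change.
Apply vowel deletion: zeayisannuis → zayisannis.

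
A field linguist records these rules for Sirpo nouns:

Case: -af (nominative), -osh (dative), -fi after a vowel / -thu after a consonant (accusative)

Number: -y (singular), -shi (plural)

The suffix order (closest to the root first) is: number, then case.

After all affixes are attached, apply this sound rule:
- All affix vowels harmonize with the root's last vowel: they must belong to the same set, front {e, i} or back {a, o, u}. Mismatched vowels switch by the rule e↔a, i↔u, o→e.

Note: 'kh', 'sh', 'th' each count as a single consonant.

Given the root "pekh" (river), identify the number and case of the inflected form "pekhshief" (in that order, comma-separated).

Segment: pekh-shi-af.
number: -shi → plural.
case: -af → nominative.

plural, nominative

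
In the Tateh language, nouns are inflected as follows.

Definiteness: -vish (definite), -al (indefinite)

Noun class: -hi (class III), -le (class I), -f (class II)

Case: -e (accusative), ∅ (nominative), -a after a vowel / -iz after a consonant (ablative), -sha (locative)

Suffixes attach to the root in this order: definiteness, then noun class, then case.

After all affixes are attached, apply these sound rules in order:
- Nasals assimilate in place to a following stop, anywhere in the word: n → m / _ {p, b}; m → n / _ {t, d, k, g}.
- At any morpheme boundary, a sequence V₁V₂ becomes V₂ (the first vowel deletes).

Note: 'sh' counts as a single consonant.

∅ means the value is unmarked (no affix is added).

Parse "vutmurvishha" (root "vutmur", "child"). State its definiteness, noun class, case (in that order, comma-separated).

definite, class III, ablative

Segment: vutmur-vish-hi-a.
definiteness: -vish → definite.
noun class: -hi → class III.
case: -a/iz → ablative.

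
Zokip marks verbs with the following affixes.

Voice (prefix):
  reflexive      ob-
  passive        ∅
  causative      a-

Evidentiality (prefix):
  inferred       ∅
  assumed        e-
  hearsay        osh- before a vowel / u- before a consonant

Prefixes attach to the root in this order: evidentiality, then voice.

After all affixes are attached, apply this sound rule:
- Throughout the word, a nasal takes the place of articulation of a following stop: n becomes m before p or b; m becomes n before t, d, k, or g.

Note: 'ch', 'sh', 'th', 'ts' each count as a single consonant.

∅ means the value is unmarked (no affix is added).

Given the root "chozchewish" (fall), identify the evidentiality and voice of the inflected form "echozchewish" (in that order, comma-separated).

assumed, passive

Segment: e-chozchewish.
evidentiality: e- → assumed.
voice: ∅ → passive.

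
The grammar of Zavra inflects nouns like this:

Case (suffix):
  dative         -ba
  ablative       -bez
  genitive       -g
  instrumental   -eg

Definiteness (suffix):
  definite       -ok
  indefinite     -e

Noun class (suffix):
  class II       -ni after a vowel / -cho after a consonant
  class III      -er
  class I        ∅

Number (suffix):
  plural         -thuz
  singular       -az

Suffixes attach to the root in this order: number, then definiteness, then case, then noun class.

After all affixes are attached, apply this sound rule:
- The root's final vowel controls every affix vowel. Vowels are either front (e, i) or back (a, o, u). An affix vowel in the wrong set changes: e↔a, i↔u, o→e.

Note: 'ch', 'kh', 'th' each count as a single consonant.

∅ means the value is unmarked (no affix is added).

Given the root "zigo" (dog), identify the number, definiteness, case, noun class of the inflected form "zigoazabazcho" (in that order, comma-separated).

singular, indefinite, ablative, class II

Segment: zigo-az-e-bez-cho.
number: -az → singular.
definiteness: -e → indefinite.
case: -bez → ablative.
noun class: -ni/cho → class II.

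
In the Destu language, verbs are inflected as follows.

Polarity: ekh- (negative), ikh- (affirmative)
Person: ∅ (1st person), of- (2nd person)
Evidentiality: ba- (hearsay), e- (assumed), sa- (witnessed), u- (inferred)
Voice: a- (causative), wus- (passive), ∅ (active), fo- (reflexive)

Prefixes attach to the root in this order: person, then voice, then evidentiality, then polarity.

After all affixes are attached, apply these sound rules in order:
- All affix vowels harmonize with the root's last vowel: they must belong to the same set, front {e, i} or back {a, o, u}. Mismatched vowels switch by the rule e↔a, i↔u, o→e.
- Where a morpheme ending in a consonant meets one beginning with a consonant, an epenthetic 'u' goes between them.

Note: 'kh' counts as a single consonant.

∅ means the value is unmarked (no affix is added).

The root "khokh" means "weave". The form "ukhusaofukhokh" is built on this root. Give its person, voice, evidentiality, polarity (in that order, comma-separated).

2nd person, active, witnessed, affirmative

Segment: ikh-sa-of-khokh.
person: of- → 2nd person.
voice: ∅ → active.
evidentiality: sa- → witnessed.
polarity: ikh- → affirmative.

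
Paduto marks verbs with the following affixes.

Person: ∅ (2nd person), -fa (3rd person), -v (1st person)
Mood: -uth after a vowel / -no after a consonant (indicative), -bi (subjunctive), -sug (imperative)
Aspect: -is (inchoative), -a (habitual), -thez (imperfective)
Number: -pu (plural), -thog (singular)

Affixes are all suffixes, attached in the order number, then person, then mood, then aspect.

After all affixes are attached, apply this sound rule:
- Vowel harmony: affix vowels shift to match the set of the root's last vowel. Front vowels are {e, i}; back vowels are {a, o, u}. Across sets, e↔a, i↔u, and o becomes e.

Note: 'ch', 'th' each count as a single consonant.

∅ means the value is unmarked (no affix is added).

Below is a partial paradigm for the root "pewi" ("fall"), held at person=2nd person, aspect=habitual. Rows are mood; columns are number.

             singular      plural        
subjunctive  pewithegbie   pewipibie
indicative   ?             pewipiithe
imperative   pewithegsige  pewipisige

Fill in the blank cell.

pewithegnee

Attach number singular -thog → pewithog.
person = 2nd person: zero marking, form stays pewithog.
Attach mood indicative -no (after consonant 'g') → pewithogno.
Attach aspect habitual -a → pewithognoa.
Apply vowel harmony: pewithognoa → pewithegnee.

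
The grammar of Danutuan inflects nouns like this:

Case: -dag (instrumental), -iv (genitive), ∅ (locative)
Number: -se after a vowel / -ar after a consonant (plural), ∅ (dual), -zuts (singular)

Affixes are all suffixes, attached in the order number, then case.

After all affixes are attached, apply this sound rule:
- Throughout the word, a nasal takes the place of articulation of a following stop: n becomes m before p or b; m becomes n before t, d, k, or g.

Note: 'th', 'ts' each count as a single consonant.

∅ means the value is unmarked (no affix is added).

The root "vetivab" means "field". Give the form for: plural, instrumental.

vetivabardag

Attach number plural -ar (after consonant 'b') → vetivabar.
Attach case instrumental -dag → vetivabardag.
Nasal assimilation: no change.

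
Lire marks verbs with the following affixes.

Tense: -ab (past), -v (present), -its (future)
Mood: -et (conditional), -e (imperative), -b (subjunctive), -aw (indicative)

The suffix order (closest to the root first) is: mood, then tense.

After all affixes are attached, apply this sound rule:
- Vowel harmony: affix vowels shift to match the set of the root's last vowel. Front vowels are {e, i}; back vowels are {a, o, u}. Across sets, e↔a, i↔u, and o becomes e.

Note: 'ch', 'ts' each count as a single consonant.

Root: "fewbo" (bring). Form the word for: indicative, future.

Attach mood indicative -aw → fewboaw.
Attach tense future -its → fewboawits.
Apply vowel harmony: fewboawits → fewboawuts.

fewboawuts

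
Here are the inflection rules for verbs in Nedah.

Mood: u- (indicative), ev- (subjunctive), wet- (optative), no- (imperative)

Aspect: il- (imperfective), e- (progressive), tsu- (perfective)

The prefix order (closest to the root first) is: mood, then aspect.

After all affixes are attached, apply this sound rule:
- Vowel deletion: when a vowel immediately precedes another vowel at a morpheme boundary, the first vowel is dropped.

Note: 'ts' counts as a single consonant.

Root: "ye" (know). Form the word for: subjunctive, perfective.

Attach mood subjunctive ev- → evye.
Attach aspect perfective tsu- → tsuevye.
Apply vowel deletion: tsuevye → tsevye.

tsevye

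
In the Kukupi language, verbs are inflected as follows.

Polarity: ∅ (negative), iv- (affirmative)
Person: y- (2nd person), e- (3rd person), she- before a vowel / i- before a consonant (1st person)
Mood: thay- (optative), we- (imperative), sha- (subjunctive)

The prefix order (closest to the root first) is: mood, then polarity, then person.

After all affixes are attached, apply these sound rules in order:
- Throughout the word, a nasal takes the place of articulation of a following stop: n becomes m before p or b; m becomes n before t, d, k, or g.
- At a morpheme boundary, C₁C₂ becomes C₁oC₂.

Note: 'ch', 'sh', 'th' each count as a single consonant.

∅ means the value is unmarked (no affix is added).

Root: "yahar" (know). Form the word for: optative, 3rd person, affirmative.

Attach mood optative thay- → thayyahar.
Attach polarity affirmative iv- → ivthayyahar.
Attach person 3rd person e- → eivthayyahar.
Nasal assimilation: no change.
Apply epenthesis: eivthayyahar → eivothayoyahar.

eivothayoyahar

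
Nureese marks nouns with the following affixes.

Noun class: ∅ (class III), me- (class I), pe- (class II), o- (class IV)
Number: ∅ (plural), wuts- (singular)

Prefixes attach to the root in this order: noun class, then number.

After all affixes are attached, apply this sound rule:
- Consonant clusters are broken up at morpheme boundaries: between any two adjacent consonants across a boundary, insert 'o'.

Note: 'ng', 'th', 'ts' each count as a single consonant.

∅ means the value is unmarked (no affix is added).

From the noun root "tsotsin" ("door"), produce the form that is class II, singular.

Attach noun class class II pe- → petsotsin.
Attach number singular wuts- → wutspetsotsin.
Apply epenthesis: wutspetsotsin → wutsopetsotsin.

wutsopetsotsin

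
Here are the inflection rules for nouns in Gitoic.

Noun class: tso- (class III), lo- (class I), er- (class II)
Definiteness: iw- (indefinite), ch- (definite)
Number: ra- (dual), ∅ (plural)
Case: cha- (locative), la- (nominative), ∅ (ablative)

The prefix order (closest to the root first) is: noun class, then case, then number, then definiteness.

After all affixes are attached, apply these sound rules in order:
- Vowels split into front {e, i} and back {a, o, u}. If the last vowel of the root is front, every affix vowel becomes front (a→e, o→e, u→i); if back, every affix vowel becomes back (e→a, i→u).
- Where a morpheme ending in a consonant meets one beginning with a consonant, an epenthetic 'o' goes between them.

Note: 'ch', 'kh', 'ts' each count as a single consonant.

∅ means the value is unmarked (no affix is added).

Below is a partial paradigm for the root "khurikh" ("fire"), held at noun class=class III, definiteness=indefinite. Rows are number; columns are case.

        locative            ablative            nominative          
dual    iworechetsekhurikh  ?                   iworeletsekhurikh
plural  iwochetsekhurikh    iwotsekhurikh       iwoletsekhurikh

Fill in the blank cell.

iworetsekhurikh

Attach noun class class III tso- → tsokhurikh.
case = ablative: zero marking, form stays tsokhurikh.
Attach number dual ra- → ratsokhurikh.
Attach definiteness indefinite iw- → iwratsokhurikh.
Apply vowel harmony: iwratsokhurikh → iwretsekhurikh.
Apply epenthesis: iwretsekhurikh → iworetsekhurikh.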